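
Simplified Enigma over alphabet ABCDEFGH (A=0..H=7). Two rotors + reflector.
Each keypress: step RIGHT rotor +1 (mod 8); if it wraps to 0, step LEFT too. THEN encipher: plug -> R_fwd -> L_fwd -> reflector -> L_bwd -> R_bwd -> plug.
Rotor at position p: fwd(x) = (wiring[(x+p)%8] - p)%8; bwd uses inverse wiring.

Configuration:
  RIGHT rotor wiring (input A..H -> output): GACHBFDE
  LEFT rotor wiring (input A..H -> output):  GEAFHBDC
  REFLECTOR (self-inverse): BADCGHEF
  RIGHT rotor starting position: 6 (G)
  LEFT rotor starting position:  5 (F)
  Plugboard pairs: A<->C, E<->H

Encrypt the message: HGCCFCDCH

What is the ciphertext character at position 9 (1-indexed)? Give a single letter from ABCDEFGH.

Char 1 ('H'): step: R->7, L=5; H->plug->E->R->A->L->E->refl->G->L'->B->R'->C->plug->A
Char 2 ('G'): step: R->0, L->6 (L advanced); G->plug->G->R->D->L->G->refl->E->L'->B->R'->E->plug->H
Char 3 ('C'): step: R->1, L=6; C->plug->A->R->H->L->D->refl->C->L'->E->R'->E->plug->H
Char 4 ('C'): step: R->2, L=6; C->plug->A->R->A->L->F->refl->H->L'->F->R'->B->plug->B
Char 5 ('F'): step: R->3, L=6; F->plug->F->R->D->L->G->refl->E->L'->B->R'->E->plug->H
Char 6 ('C'): step: R->4, L=6; C->plug->A->R->F->L->H->refl->F->L'->A->R'->D->plug->D
Char 7 ('D'): step: R->5, L=6; D->plug->D->R->B->L->E->refl->G->L'->D->R'->E->plug->H
Char 8 ('C'): step: R->6, L=6; C->plug->A->R->F->L->H->refl->F->L'->A->R'->C->plug->A
Char 9 ('H'): step: R->7, L=6; H->plug->E->R->A->L->F->refl->H->L'->F->R'->A->plug->C

C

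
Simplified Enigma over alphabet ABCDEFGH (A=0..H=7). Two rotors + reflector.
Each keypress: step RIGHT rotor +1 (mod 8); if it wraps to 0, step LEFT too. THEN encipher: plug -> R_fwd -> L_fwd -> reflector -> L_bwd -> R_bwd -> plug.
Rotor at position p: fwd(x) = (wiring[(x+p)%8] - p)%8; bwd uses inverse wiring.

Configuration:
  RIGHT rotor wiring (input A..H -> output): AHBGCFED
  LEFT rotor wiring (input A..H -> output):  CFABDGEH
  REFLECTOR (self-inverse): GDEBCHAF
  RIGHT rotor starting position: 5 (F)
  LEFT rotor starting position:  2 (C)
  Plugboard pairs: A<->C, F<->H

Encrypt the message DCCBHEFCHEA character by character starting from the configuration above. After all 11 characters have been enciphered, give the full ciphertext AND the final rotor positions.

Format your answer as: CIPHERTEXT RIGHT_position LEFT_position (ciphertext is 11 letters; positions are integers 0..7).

Char 1 ('D'): step: R->6, L=2; D->plug->D->R->B->L->H->refl->F->L'->F->R'->B->plug->B
Char 2 ('C'): step: R->7, L=2; C->plug->A->R->E->L->C->refl->E->L'->D->R'->F->plug->H
Char 3 ('C'): step: R->0, L->3 (L advanced); C->plug->A->R->A->L->G->refl->A->L'->B->R'->C->plug->A
Char 4 ('B'): step: R->1, L=3; B->plug->B->R->A->L->G->refl->A->L'->B->R'->D->plug->D
Char 5 ('H'): step: R->2, L=3; H->plug->F->R->B->L->A->refl->G->L'->A->R'->C->plug->A
Char 6 ('E'): step: R->3, L=3; E->plug->E->R->A->L->G->refl->A->L'->B->R'->D->plug->D
Char 7 ('F'): step: R->4, L=3; F->plug->H->R->C->L->D->refl->B->L'->D->R'->F->plug->H
Char 8 ('C'): step: R->5, L=3; C->plug->A->R->A->L->G->refl->A->L'->B->R'->G->plug->G
Char 9 ('H'): step: R->6, L=3; H->plug->F->R->A->L->G->refl->A->L'->B->R'->D->plug->D
Char 10 ('E'): step: R->7, L=3; E->plug->E->R->H->L->F->refl->H->L'->F->R'->H->plug->F
Char 11 ('A'): step: R->0, L->4 (L advanced); A->plug->C->R->B->L->C->refl->E->L'->G->R'->D->plug->D
Final: ciphertext=BHADADHGDFD, RIGHT=0, LEFT=4

Answer: BHADADHGDFD 0 4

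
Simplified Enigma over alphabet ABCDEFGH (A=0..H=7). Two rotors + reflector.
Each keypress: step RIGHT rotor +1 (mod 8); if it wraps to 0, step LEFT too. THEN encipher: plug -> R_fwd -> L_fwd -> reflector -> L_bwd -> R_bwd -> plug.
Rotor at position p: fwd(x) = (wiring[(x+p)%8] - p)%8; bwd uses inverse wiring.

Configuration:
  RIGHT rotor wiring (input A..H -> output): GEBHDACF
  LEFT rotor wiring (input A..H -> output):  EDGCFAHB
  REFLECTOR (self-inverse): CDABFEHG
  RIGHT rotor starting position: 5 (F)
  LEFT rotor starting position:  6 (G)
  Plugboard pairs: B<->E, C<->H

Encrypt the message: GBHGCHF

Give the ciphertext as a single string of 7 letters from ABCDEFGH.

Char 1 ('G'): step: R->6, L=6; G->plug->G->R->F->L->E->refl->F->L'->D->R'->E->plug->B
Char 2 ('B'): step: R->7, L=6; B->plug->E->R->A->L->B->refl->D->L'->B->R'->G->plug->G
Char 3 ('H'): step: R->0, L->7 (L advanced); H->plug->C->R->B->L->F->refl->E->L'->C->R'->G->plug->G
Char 4 ('G'): step: R->1, L=7; G->plug->G->R->E->L->D->refl->B->L'->G->R'->C->plug->H
Char 5 ('C'): step: R->2, L=7; C->plug->H->R->C->L->E->refl->F->L'->B->R'->C->plug->H
Char 6 ('H'): step: R->3, L=7; H->plug->C->R->F->L->G->refl->H->L'->D->R'->F->plug->F
Char 7 ('F'): step: R->4, L=7; F->plug->F->R->A->L->C->refl->A->L'->H->R'->A->plug->A

Answer: BGGHHFA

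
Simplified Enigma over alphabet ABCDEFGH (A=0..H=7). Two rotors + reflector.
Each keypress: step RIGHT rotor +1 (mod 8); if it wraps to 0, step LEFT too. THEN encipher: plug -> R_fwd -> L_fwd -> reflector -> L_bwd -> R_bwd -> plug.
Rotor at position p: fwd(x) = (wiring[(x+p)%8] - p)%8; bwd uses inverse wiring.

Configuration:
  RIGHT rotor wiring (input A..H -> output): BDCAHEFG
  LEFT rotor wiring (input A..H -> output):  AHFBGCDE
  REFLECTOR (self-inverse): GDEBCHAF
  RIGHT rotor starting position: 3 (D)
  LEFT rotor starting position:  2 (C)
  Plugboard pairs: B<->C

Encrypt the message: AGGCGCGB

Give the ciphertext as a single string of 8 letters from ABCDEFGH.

Char 1 ('A'): step: R->4, L=2; A->plug->A->R->D->L->A->refl->G->L'->G->R'->G->plug->G
Char 2 ('G'): step: R->5, L=2; G->plug->G->R->D->L->A->refl->G->L'->G->R'->E->plug->E
Char 3 ('G'): step: R->6, L=2; G->plug->G->R->B->L->H->refl->F->L'->H->R'->A->plug->A
Char 4 ('C'): step: R->7, L=2; C->plug->B->R->C->L->E->refl->C->L'->F->R'->G->plug->G
Char 5 ('G'): step: R->0, L->3 (L advanced); G->plug->G->R->F->L->F->refl->H->L'->C->R'->C->plug->B
Char 6 ('C'): step: R->1, L=3; C->plug->B->R->B->L->D->refl->B->L'->E->R'->F->plug->F
Char 7 ('G'): step: R->2, L=3; G->plug->G->R->H->L->C->refl->E->L'->G->R'->B->plug->C
Char 8 ('B'): step: R->3, L=3; B->plug->C->R->B->L->D->refl->B->L'->E->R'->B->plug->C

Answer: GEAGBFCC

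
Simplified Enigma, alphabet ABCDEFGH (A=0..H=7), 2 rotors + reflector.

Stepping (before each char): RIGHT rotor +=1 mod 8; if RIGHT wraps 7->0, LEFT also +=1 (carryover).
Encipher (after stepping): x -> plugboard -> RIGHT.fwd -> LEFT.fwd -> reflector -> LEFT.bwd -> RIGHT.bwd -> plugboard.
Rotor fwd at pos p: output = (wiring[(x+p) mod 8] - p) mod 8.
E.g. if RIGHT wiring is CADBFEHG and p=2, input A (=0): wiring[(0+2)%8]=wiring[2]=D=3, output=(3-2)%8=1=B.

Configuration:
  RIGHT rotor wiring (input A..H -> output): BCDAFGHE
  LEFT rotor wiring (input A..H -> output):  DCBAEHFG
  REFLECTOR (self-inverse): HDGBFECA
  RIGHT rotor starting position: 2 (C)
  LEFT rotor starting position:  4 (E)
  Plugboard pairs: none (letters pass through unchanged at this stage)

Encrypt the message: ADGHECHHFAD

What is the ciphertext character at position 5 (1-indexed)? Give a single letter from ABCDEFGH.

Char 1 ('A'): step: R->3, L=4; A->plug->A->R->F->L->G->refl->C->L'->D->R'->C->plug->C
Char 2 ('D'): step: R->4, L=4; D->plug->D->R->A->L->A->refl->H->L'->E->R'->H->plug->H
Char 3 ('G'): step: R->5, L=4; G->plug->G->R->D->L->C->refl->G->L'->F->R'->E->plug->E
Char 4 ('H'): step: R->6, L=4; H->plug->H->R->A->L->A->refl->H->L'->E->R'->D->plug->D
Char 5 ('E'): step: R->7, L=4; E->plug->E->R->B->L->D->refl->B->L'->C->R'->B->plug->B

B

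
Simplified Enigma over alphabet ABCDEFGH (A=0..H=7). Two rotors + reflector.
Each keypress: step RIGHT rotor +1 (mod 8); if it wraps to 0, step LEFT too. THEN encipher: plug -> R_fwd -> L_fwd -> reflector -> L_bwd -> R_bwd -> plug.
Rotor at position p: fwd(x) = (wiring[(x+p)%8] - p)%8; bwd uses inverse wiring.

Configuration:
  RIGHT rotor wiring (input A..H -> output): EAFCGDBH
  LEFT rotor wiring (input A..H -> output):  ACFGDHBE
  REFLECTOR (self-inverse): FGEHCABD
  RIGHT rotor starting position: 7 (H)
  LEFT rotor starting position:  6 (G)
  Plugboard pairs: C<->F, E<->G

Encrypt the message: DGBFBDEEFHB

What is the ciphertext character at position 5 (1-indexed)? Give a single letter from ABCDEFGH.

Char 1 ('D'): step: R->0, L->7 (L advanced); D->plug->D->R->C->L->D->refl->H->L'->E->R'->A->plug->A
Char 2 ('G'): step: R->1, L=7; G->plug->E->R->C->L->D->refl->H->L'->E->R'->B->plug->B
Char 3 ('B'): step: R->2, L=7; B->plug->B->R->A->L->F->refl->A->L'->G->R'->H->plug->H
Char 4 ('F'): step: R->3, L=7; F->plug->C->R->A->L->F->refl->A->L'->G->R'->D->plug->D
Char 5 ('B'): step: R->4, L=7; B->plug->B->R->H->L->C->refl->E->L'->F->R'->C->plug->F

F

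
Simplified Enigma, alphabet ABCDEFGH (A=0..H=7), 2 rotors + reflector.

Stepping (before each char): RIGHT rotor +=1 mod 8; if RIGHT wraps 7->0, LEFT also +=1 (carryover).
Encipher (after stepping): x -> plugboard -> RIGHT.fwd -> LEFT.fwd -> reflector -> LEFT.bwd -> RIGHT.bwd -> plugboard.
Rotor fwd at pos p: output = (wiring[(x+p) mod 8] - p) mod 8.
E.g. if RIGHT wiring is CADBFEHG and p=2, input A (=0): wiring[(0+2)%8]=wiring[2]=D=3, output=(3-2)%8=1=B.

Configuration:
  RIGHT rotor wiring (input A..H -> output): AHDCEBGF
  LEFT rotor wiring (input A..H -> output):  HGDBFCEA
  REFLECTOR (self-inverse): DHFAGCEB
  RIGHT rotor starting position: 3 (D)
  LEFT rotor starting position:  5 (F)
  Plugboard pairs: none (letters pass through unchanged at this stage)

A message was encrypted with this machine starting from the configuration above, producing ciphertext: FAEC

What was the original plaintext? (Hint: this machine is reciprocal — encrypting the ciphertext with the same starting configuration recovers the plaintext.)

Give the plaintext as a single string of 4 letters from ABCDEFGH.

Answer: ABGE

Derivation:
Char 1 ('F'): step: R->4, L=5; F->plug->F->R->D->L->C->refl->F->L'->A->R'->A->plug->A
Char 2 ('A'): step: R->5, L=5; A->plug->A->R->E->L->B->refl->H->L'->B->R'->B->plug->B
Char 3 ('E'): step: R->6, L=5; E->plug->E->R->F->L->G->refl->E->L'->G->R'->G->plug->G
Char 4 ('C'): step: R->7, L=5; C->plug->C->R->A->L->F->refl->C->L'->D->R'->E->plug->E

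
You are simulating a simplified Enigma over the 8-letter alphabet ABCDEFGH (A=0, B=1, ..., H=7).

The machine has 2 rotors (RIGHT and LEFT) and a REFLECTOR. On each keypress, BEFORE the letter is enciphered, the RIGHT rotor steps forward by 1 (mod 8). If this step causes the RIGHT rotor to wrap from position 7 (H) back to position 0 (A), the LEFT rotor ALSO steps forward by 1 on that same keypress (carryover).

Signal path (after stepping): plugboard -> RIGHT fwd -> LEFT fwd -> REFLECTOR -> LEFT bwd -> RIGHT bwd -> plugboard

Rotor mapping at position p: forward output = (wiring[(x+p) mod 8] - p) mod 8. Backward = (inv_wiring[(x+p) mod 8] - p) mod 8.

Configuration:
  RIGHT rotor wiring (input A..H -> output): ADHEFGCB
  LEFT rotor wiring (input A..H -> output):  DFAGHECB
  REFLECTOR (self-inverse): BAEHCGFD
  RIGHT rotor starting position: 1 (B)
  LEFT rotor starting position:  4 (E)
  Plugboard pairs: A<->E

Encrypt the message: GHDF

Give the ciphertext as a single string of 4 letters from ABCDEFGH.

Answer: FGED

Derivation:
Char 1 ('G'): step: R->2, L=4; G->plug->G->R->G->L->E->refl->C->L'->H->R'->F->plug->F
Char 2 ('H'): step: R->3, L=4; H->plug->H->R->E->L->H->refl->D->L'->A->R'->G->plug->G
Char 3 ('D'): step: R->4, L=4; D->plug->D->R->F->L->B->refl->A->L'->B->R'->A->plug->E
Char 4 ('F'): step: R->5, L=4; F->plug->F->R->C->L->G->refl->F->L'->D->R'->D->plug->D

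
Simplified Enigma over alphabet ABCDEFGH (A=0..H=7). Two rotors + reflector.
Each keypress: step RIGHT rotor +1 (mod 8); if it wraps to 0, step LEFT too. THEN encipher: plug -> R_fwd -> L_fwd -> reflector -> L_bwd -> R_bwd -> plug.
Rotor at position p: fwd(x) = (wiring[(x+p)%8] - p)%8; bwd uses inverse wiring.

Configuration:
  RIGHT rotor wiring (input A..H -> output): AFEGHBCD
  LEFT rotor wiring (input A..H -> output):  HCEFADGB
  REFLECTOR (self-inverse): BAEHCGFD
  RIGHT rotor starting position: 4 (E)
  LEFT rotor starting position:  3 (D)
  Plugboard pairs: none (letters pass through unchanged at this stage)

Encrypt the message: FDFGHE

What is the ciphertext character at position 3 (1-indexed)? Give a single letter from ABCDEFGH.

Char 1 ('F'): step: R->5, L=3; F->plug->F->R->H->L->B->refl->A->L'->C->R'->H->plug->H
Char 2 ('D'): step: R->6, L=3; D->plug->D->R->H->L->B->refl->A->L'->C->R'->C->plug->C
Char 3 ('F'): step: R->7, L=3; F->plug->F->R->A->L->C->refl->E->L'->F->R'->D->plug->D

D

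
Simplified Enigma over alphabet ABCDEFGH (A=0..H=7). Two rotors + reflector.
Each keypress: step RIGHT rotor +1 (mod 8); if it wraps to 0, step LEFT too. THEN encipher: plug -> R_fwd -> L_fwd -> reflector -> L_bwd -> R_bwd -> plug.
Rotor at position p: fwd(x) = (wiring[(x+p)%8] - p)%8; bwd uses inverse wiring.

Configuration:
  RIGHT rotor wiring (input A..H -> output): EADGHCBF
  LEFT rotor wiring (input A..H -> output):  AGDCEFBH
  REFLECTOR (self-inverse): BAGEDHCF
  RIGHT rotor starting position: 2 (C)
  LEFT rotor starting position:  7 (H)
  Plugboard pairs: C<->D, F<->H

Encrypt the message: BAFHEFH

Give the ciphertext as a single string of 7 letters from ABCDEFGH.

Answer: AHAGAEC

Derivation:
Char 1 ('B'): step: R->3, L=7; B->plug->B->R->E->L->D->refl->E->L'->D->R'->A->plug->A
Char 2 ('A'): step: R->4, L=7; A->plug->A->R->D->L->E->refl->D->L'->E->R'->F->plug->H
Char 3 ('F'): step: R->5, L=7; F->plug->H->R->C->L->H->refl->F->L'->F->R'->A->plug->A
Char 4 ('H'): step: R->6, L=7; H->plug->F->R->A->L->A->refl->B->L'->B->R'->G->plug->G
Char 5 ('E'): step: R->7, L=7; E->plug->E->R->H->L->C->refl->G->L'->G->R'->A->plug->A
Char 6 ('F'): step: R->0, L->0 (L advanced); F->plug->H->R->F->L->F->refl->H->L'->H->R'->E->plug->E
Char 7 ('H'): step: R->1, L=0; H->plug->F->R->A->L->A->refl->B->L'->G->R'->D->plug->C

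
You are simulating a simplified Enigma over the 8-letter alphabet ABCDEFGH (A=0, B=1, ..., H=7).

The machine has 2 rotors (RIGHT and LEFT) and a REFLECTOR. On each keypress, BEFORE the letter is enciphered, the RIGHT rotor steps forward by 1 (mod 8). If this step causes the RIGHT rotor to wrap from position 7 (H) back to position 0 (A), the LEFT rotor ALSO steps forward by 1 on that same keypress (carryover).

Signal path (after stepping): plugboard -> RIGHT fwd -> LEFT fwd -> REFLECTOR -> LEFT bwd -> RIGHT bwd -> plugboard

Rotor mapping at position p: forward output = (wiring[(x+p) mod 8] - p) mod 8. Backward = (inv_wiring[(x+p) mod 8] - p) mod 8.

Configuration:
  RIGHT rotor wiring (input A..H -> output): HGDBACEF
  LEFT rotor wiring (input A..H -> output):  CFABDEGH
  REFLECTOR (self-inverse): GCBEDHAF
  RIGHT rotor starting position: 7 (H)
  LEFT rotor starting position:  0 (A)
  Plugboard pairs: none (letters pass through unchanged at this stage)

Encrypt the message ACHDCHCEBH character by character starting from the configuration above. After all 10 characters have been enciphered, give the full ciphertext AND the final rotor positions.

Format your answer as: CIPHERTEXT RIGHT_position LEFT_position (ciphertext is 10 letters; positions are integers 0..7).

Char 1 ('A'): step: R->0, L->1 (L advanced); A->plug->A->R->H->L->B->refl->C->L'->D->R'->C->plug->C
Char 2 ('C'): step: R->1, L=1; C->plug->C->R->A->L->E->refl->D->L'->E->R'->G->plug->G
Char 3 ('H'): step: R->2, L=1; H->plug->H->R->E->L->D->refl->E->L'->A->R'->D->plug->D
Char 4 ('D'): step: R->3, L=1; D->plug->D->R->B->L->H->refl->F->L'->F->R'->B->plug->B
Char 5 ('C'): step: R->4, L=1; C->plug->C->R->A->L->E->refl->D->L'->E->R'->A->plug->A
Char 6 ('H'): step: R->5, L=1; H->plug->H->R->D->L->C->refl->B->L'->H->R'->B->plug->B
Char 7 ('C'): step: R->6, L=1; C->plug->C->R->B->L->H->refl->F->L'->F->R'->E->plug->E
Char 8 ('E'): step: R->7, L=1; E->plug->E->R->C->L->A->refl->G->L'->G->R'->A->plug->A
Char 9 ('B'): step: R->0, L->2 (L advanced); B->plug->B->R->G->L->A->refl->G->L'->A->R'->E->plug->E
Char 10 ('H'): step: R->1, L=2; H->plug->H->R->G->L->A->refl->G->L'->A->R'->C->plug->C
Final: ciphertext=CGDBABEAEC, RIGHT=1, LEFT=2

Answer: CGDBABEAEC 1 2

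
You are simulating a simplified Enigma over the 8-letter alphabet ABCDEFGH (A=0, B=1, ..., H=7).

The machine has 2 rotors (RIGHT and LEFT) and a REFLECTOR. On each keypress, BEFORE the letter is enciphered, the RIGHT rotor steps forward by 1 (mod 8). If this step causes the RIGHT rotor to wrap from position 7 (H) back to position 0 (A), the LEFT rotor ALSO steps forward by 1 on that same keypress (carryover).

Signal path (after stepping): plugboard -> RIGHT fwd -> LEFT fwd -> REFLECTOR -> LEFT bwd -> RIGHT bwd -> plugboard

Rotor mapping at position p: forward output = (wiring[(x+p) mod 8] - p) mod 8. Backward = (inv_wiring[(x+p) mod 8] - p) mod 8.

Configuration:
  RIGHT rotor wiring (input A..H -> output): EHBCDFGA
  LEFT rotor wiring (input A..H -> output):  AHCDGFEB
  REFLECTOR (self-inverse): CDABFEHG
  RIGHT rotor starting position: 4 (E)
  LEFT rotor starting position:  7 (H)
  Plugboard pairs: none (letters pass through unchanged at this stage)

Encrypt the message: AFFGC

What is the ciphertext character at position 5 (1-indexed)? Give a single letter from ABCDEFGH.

Char 1 ('A'): step: R->5, L=7; A->plug->A->R->A->L->C->refl->A->L'->C->R'->E->plug->E
Char 2 ('F'): step: R->6, L=7; F->plug->F->R->E->L->E->refl->F->L'->H->R'->H->plug->H
Char 3 ('F'): step: R->7, L=7; F->plug->F->R->E->L->E->refl->F->L'->H->R'->H->plug->H
Char 4 ('G'): step: R->0, L->0 (L advanced); G->plug->G->R->G->L->E->refl->F->L'->F->R'->F->plug->F
Char 5 ('C'): step: R->1, L=0; C->plug->C->R->B->L->H->refl->G->L'->E->R'->E->plug->E

E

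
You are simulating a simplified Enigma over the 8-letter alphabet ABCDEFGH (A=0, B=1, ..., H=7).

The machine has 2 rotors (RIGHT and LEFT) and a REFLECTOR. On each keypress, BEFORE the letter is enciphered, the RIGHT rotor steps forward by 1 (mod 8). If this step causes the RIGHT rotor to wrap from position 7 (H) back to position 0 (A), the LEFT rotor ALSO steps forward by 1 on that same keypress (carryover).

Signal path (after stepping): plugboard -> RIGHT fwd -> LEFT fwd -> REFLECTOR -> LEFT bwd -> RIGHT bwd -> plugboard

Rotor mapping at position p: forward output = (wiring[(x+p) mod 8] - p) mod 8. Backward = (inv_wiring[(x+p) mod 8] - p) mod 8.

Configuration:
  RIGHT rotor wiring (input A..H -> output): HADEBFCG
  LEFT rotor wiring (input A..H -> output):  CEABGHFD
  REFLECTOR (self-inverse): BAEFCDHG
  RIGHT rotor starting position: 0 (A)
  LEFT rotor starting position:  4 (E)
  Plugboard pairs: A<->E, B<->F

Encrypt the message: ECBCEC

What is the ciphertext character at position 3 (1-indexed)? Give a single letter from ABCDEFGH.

Char 1 ('E'): step: R->1, L=4; E->plug->A->R->H->L->F->refl->D->L'->B->R'->F->plug->B
Char 2 ('C'): step: R->2, L=4; C->plug->C->R->H->L->F->refl->D->L'->B->R'->A->plug->E
Char 3 ('B'): step: R->3, L=4; B->plug->F->R->E->L->G->refl->H->L'->D->R'->E->plug->A

A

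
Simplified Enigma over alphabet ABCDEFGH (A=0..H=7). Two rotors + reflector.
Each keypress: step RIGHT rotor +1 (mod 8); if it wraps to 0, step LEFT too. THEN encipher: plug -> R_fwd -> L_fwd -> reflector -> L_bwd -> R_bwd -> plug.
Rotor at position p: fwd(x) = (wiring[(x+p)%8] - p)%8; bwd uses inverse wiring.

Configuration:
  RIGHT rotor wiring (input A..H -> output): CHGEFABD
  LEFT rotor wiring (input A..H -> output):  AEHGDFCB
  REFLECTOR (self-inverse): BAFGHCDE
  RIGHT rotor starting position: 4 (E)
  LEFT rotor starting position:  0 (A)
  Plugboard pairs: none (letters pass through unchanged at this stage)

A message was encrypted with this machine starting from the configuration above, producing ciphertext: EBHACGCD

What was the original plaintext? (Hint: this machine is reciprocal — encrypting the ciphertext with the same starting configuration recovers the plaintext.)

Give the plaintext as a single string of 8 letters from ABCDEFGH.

Char 1 ('E'): step: R->5, L=0; E->plug->E->R->C->L->H->refl->E->L'->B->R'->F->plug->F
Char 2 ('B'): step: R->6, L=0; B->plug->B->R->F->L->F->refl->C->L'->G->R'->F->plug->F
Char 3 ('H'): step: R->7, L=0; H->plug->H->R->C->L->H->refl->E->L'->B->R'->G->plug->G
Char 4 ('A'): step: R->0, L->1 (L advanced); A->plug->A->R->C->L->F->refl->C->L'->D->R'->H->plug->H
Char 5 ('C'): step: R->1, L=1; C->plug->C->R->D->L->C->refl->F->L'->C->R'->G->plug->G
Char 6 ('G'): step: R->2, L=1; G->plug->G->R->A->L->D->refl->G->L'->B->R'->F->plug->F
Char 7 ('C'): step: R->3, L=1; C->plug->C->R->F->L->B->refl->A->L'->G->R'->D->plug->D
Char 8 ('D'): step: R->4, L=1; D->plug->D->R->H->L->H->refl->E->L'->E->R'->B->plug->B

Answer: FFGHGFDB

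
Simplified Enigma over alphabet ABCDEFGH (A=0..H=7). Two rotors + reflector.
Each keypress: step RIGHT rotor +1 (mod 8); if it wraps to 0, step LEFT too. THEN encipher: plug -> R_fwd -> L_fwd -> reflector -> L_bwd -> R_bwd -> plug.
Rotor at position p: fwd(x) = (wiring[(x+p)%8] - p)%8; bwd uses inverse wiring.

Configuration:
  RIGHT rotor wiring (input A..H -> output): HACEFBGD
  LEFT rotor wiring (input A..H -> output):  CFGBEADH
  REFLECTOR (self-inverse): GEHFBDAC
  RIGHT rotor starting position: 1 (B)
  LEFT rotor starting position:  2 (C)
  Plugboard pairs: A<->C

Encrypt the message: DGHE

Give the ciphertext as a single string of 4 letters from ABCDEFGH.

Answer: GHFA

Derivation:
Char 1 ('D'): step: R->2, L=2; D->plug->D->R->H->L->D->refl->F->L'->F->R'->G->plug->G
Char 2 ('G'): step: R->3, L=2; G->plug->G->R->F->L->F->refl->D->L'->H->R'->H->plug->H
Char 3 ('H'): step: R->4, L=2; H->plug->H->R->A->L->E->refl->B->L'->E->R'->F->plug->F
Char 4 ('E'): step: R->5, L=2; E->plug->E->R->D->L->G->refl->A->L'->G->R'->C->plug->A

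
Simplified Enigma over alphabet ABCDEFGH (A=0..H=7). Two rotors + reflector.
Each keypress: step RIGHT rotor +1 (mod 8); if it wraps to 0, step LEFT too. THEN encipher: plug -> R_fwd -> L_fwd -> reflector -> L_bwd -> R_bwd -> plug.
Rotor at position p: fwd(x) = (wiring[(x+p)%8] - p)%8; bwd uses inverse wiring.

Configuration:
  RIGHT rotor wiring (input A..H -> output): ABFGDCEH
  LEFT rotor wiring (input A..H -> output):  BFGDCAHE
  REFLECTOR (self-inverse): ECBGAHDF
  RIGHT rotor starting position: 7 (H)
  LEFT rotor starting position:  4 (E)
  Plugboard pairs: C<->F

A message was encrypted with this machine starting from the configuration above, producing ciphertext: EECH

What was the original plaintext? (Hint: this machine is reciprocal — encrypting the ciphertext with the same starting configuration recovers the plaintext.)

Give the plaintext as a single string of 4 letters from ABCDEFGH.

Char 1 ('E'): step: R->0, L->5 (L advanced); E->plug->E->R->D->L->E->refl->A->L'->E->R'->G->plug->G
Char 2 ('E'): step: R->1, L=5; E->plug->E->R->B->L->C->refl->B->L'->F->R'->C->plug->F
Char 3 ('C'): step: R->2, L=5; C->plug->F->R->F->L->B->refl->C->L'->B->R'->C->plug->F
Char 4 ('H'): step: R->3, L=5; H->plug->H->R->C->L->H->refl->F->L'->H->R'->C->plug->F

Answer: GFFF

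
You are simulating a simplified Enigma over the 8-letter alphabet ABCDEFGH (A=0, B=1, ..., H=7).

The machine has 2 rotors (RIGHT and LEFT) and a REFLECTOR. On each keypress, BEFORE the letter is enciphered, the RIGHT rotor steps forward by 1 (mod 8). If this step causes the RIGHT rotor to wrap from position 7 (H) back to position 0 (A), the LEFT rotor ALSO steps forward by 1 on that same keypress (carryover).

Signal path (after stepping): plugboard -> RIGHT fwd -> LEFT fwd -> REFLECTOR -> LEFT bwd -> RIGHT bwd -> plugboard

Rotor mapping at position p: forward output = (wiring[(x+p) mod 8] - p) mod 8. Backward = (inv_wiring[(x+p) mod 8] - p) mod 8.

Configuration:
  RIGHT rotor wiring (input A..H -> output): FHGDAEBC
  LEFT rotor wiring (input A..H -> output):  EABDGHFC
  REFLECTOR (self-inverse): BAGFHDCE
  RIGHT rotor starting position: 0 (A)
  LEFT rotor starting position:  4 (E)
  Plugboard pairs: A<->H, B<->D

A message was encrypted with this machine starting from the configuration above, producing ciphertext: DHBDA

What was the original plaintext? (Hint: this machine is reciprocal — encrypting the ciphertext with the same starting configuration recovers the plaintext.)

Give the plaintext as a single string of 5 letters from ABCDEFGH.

Answer: BBCFB

Derivation:
Char 1 ('D'): step: R->1, L=4; D->plug->B->R->F->L->E->refl->H->L'->H->R'->D->plug->B
Char 2 ('H'): step: R->2, L=4; H->plug->A->R->E->L->A->refl->B->L'->C->R'->D->plug->B
Char 3 ('B'): step: R->3, L=4; B->plug->D->R->G->L->F->refl->D->L'->B->R'->C->plug->C
Char 4 ('D'): step: R->4, L=4; D->plug->B->R->A->L->C->refl->G->L'->D->R'->F->plug->F
Char 5 ('A'): step: R->5, L=4; A->plug->H->R->D->L->G->refl->C->L'->A->R'->D->plug->B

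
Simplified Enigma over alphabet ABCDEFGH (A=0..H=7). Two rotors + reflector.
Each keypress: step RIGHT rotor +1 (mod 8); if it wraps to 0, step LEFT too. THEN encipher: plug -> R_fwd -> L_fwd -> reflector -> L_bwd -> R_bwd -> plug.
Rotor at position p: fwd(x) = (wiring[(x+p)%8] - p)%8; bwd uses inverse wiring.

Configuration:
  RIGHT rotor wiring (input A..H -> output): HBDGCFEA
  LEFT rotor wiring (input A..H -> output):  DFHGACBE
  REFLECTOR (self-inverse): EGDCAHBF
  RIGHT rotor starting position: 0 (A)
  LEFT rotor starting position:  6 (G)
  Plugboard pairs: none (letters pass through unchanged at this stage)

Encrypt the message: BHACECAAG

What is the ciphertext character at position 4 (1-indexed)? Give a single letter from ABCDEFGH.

Char 1 ('B'): step: R->1, L=6; B->plug->B->R->C->L->F->refl->H->L'->D->R'->F->plug->F
Char 2 ('H'): step: R->2, L=6; H->plug->H->R->H->L->E->refl->A->L'->F->R'->G->plug->G
Char 3 ('A'): step: R->3, L=6; A->plug->A->R->D->L->H->refl->F->L'->C->R'->C->plug->C
Char 4 ('C'): step: R->4, L=6; C->plug->C->R->A->L->D->refl->C->L'->G->R'->A->plug->A

A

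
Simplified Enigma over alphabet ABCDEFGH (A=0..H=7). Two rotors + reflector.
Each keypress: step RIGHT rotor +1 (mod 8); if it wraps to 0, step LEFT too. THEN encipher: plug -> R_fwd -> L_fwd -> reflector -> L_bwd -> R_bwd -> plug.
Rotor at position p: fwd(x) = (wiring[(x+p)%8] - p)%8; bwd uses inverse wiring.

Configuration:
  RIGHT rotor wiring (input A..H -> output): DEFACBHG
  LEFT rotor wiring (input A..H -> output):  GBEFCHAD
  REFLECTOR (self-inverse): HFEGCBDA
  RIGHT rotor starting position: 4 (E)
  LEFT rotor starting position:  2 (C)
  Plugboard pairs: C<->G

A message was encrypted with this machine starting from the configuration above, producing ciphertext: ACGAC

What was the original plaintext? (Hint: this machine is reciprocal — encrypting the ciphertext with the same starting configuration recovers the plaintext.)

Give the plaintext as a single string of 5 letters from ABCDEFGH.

Answer: GAFCF

Derivation:
Char 1 ('A'): step: R->5, L=2; A->plug->A->R->E->L->G->refl->D->L'->B->R'->C->plug->G
Char 2 ('C'): step: R->6, L=2; C->plug->G->R->E->L->G->refl->D->L'->B->R'->A->plug->A
Char 3 ('G'): step: R->7, L=2; G->plug->C->R->F->L->B->refl->F->L'->D->R'->F->plug->F
Char 4 ('A'): step: R->0, L->3 (L advanced); A->plug->A->R->D->L->F->refl->B->L'->H->R'->G->plug->C
Char 5 ('C'): step: R->1, L=3; C->plug->G->R->F->L->D->refl->G->L'->G->R'->F->plug->F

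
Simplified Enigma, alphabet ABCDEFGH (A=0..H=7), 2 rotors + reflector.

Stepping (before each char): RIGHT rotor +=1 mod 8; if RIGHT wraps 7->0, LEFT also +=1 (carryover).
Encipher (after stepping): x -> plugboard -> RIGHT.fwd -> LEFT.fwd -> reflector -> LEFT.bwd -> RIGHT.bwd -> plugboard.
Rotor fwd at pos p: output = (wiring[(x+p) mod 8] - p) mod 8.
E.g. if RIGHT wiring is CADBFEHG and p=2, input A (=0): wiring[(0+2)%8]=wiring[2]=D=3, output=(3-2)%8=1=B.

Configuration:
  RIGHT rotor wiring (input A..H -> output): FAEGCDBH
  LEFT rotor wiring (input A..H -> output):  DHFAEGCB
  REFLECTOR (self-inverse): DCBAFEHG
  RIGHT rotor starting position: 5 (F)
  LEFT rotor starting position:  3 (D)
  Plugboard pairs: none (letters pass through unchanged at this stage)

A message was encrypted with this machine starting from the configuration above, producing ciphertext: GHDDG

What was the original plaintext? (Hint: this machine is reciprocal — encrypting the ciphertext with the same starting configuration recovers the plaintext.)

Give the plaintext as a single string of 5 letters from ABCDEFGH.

Answer: ADGGE

Derivation:
Char 1 ('G'): step: R->6, L=3; G->plug->G->R->E->L->G->refl->H->L'->D->R'->A->plug->A
Char 2 ('H'): step: R->7, L=3; H->plug->H->R->C->L->D->refl->A->L'->F->R'->D->plug->D
Char 3 ('D'): step: R->0, L->4 (L advanced); D->plug->D->R->G->L->B->refl->C->L'->B->R'->G->plug->G
Char 4 ('D'): step: R->1, L=4; D->plug->D->R->B->L->C->refl->B->L'->G->R'->G->plug->G
Char 5 ('G'): step: R->2, L=4; G->plug->G->R->D->L->F->refl->E->L'->H->R'->E->plug->E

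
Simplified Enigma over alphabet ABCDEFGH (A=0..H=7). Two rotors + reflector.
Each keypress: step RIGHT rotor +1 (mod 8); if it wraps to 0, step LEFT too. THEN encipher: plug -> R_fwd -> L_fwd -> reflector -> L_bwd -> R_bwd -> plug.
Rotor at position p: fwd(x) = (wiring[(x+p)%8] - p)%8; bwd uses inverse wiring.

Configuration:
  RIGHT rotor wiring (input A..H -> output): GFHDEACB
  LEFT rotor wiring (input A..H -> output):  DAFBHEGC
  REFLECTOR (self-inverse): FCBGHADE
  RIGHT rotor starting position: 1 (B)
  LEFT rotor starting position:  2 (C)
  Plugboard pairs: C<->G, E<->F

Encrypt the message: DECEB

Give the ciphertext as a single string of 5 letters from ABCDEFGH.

Answer: HFGBC

Derivation:
Char 1 ('D'): step: R->2, L=2; D->plug->D->R->G->L->B->refl->C->L'->D->R'->H->plug->H
Char 2 ('E'): step: R->3, L=2; E->plug->F->R->D->L->C->refl->B->L'->G->R'->E->plug->F
Char 3 ('C'): step: R->4, L=2; C->plug->G->R->D->L->C->refl->B->L'->G->R'->C->plug->G
Char 4 ('E'): step: R->5, L=2; E->plug->F->R->C->L->F->refl->A->L'->F->R'->B->plug->B
Char 5 ('B'): step: R->6, L=2; B->plug->B->R->D->L->C->refl->B->L'->G->R'->G->plug->C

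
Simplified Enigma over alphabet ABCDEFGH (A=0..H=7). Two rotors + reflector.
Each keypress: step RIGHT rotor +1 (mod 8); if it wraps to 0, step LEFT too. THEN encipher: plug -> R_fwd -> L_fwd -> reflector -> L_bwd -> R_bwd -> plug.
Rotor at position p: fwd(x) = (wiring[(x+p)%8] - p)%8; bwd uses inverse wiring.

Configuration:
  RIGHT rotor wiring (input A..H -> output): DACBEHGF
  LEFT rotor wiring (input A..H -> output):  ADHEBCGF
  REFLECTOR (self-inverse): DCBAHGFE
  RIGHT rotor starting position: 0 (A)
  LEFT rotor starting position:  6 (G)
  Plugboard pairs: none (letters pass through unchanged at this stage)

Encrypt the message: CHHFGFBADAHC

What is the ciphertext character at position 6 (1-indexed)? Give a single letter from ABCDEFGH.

Char 1 ('C'): step: R->1, L=6; C->plug->C->R->A->L->A->refl->D->L'->G->R'->E->plug->E
Char 2 ('H'): step: R->2, L=6; H->plug->H->R->G->L->D->refl->A->L'->A->R'->A->plug->A
Char 3 ('H'): step: R->3, L=6; H->plug->H->R->H->L->E->refl->H->L'->B->R'->B->plug->B
Char 4 ('F'): step: R->4, L=6; F->plug->F->R->E->L->B->refl->C->L'->C->R'->C->plug->C
Char 5 ('G'): step: R->5, L=6; G->plug->G->R->E->L->B->refl->C->L'->C->R'->A->plug->A
Char 6 ('F'): step: R->6, L=6; F->plug->F->R->D->L->F->refl->G->L'->F->R'->C->plug->C

C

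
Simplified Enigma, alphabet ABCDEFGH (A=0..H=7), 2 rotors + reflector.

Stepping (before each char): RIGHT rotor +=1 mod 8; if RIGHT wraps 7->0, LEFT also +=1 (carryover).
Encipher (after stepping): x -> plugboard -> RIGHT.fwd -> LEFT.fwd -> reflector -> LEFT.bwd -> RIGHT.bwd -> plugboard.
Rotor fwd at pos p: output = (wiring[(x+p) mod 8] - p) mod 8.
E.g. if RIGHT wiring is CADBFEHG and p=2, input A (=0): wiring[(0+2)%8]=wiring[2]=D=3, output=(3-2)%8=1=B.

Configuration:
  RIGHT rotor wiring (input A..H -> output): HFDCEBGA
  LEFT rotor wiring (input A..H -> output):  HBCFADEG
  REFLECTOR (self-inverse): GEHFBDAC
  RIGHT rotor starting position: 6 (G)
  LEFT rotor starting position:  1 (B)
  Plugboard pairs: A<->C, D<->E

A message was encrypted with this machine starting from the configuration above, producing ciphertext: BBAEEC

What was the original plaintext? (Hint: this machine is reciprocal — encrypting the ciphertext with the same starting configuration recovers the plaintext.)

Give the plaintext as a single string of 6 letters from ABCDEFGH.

Char 1 ('B'): step: R->7, L=1; B->plug->B->R->A->L->A->refl->G->L'->H->R'->H->plug->H
Char 2 ('B'): step: R->0, L->2 (L advanced); B->plug->B->R->F->L->E->refl->B->L'->D->R'->C->plug->A
Char 3 ('A'): step: R->1, L=2; A->plug->C->R->B->L->D->refl->F->L'->G->R'->H->plug->H
Char 4 ('E'): step: R->2, L=2; E->plug->D->R->H->L->H->refl->C->L'->E->R'->E->plug->D
Char 5 ('E'): step: R->3, L=2; E->plug->D->R->D->L->B->refl->E->L'->F->R'->E->plug->D
Char 6 ('C'): step: R->4, L=2; C->plug->A->R->A->L->A->refl->G->L'->C->R'->C->plug->A

Answer: HAHDDA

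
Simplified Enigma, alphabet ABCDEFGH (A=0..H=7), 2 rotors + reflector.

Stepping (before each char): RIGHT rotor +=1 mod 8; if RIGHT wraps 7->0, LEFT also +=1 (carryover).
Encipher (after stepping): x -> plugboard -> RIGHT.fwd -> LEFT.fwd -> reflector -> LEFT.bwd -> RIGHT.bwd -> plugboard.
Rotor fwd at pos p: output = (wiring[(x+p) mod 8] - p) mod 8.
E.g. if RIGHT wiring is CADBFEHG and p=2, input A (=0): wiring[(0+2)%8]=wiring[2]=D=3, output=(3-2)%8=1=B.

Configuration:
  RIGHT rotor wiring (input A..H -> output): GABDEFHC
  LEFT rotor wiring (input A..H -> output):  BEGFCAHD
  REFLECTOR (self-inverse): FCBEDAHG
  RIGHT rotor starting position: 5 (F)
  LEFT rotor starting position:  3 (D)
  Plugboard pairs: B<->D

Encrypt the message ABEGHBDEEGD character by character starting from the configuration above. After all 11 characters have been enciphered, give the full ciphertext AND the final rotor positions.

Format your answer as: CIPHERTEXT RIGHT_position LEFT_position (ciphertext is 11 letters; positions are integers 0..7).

Char 1 ('A'): step: R->6, L=3; A->plug->A->R->B->L->H->refl->G->L'->F->R'->F->plug->F
Char 2 ('B'): step: R->7, L=3; B->plug->D->R->C->L->F->refl->A->L'->E->R'->E->plug->E
Char 3 ('E'): step: R->0, L->4 (L advanced); E->plug->E->R->E->L->F->refl->A->L'->F->R'->F->plug->F
Char 4 ('G'): step: R->1, L=4; G->plug->G->R->B->L->E->refl->D->L'->C->R'->C->plug->C
Char 5 ('H'): step: R->2, L=4; H->plug->H->R->G->L->C->refl->B->L'->H->R'->A->plug->A
Char 6 ('B'): step: R->3, L=4; B->plug->D->R->E->L->F->refl->A->L'->F->R'->G->plug->G
Char 7 ('D'): step: R->4, L=4; D->plug->B->R->B->L->E->refl->D->L'->C->R'->E->plug->E
Char 8 ('E'): step: R->5, L=4; E->plug->E->R->D->L->H->refl->G->L'->A->R'->A->plug->A
Char 9 ('E'): step: R->6, L=4; E->plug->E->R->D->L->H->refl->G->L'->A->R'->C->plug->C
Char 10 ('G'): step: R->7, L=4; G->plug->G->R->G->L->C->refl->B->L'->H->R'->B->plug->D
Char 11 ('D'): step: R->0, L->5 (L advanced); D->plug->B->R->A->L->D->refl->E->L'->D->R'->D->plug->B
Final: ciphertext=FEFCAGEACDB, RIGHT=0, LEFT=5

Answer: FEFCAGEACDB 0 5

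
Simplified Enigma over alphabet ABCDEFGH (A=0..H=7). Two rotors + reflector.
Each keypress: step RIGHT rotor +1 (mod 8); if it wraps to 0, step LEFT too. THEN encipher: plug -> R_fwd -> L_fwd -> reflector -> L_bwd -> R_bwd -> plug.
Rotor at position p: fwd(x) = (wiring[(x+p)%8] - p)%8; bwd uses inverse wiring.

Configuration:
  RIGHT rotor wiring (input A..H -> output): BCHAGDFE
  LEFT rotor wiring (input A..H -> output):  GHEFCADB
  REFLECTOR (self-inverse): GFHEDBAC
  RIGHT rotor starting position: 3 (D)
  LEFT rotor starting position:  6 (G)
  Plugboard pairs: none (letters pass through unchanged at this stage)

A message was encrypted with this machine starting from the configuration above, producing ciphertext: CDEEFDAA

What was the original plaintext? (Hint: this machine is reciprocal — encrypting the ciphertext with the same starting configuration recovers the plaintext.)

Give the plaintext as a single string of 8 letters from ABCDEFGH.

Answer: FFBHECGG

Derivation:
Char 1 ('C'): step: R->4, L=6; C->plug->C->R->B->L->D->refl->E->L'->G->R'->F->plug->F
Char 2 ('D'): step: R->5, L=6; D->plug->D->R->E->L->G->refl->A->L'->C->R'->F->plug->F
Char 3 ('E'): step: R->6, L=6; E->plug->E->R->B->L->D->refl->E->L'->G->R'->B->plug->B
Char 4 ('E'): step: R->7, L=6; E->plug->E->R->B->L->D->refl->E->L'->G->R'->H->plug->H
Char 5 ('F'): step: R->0, L->7 (L advanced); F->plug->F->R->D->L->F->refl->B->L'->G->R'->E->plug->E
Char 6 ('D'): step: R->1, L=7; D->plug->D->R->F->L->D->refl->E->L'->H->R'->C->plug->C
Char 7 ('A'): step: R->2, L=7; A->plug->A->R->F->L->D->refl->E->L'->H->R'->G->plug->G
Char 8 ('A'): step: R->3, L=7; A->plug->A->R->F->L->D->refl->E->L'->H->R'->G->plug->G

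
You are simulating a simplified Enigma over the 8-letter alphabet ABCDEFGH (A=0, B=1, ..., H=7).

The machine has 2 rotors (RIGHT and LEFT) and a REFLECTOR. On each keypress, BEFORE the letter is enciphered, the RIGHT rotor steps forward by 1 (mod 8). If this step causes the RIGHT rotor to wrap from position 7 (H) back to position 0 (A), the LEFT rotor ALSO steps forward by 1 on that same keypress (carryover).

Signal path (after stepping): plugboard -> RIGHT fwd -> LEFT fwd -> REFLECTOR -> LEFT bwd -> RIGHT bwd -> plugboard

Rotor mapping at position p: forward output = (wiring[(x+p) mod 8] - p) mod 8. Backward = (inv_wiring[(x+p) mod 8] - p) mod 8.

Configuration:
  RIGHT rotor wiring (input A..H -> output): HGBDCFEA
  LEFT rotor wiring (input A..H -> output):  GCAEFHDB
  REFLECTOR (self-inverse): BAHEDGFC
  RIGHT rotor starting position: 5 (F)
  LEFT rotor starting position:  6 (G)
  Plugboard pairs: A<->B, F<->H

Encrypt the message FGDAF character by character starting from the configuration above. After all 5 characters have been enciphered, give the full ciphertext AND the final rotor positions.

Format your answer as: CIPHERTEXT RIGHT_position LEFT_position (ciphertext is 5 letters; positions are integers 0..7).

Answer: AEADG 2 7

Derivation:
Char 1 ('F'): step: R->6, L=6; F->plug->H->R->H->L->B->refl->A->L'->C->R'->B->plug->A
Char 2 ('G'): step: R->7, L=6; G->plug->G->R->G->L->H->refl->C->L'->E->R'->E->plug->E
Char 3 ('D'): step: R->0, L->7 (L advanced); D->plug->D->R->D->L->B->refl->A->L'->G->R'->B->plug->A
Char 4 ('A'): step: R->1, L=7; A->plug->B->R->A->L->C->refl->H->L'->B->R'->D->plug->D
Char 5 ('F'): step: R->2, L=7; F->plug->H->R->E->L->F->refl->G->L'->F->R'->G->plug->G
Final: ciphertext=AEADG, RIGHT=2, LEFT=7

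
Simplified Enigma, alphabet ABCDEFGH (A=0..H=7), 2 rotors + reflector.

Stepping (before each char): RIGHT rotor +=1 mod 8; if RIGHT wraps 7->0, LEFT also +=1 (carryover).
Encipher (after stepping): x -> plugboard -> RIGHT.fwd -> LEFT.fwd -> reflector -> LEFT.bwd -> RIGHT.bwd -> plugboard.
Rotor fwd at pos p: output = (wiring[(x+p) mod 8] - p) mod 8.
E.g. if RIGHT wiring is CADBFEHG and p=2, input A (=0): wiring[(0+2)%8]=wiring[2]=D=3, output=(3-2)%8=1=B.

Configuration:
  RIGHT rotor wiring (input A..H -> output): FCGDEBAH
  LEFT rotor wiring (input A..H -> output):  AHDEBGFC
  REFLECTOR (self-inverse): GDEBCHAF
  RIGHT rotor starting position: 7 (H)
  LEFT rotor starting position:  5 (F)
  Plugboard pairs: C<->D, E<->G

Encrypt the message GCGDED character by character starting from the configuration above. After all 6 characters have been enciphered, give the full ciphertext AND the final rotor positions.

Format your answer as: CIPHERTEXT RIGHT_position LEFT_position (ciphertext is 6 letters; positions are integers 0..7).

Char 1 ('G'): step: R->0, L->6 (L advanced); G->plug->E->R->E->L->F->refl->H->L'->A->R'->G->plug->E
Char 2 ('C'): step: R->1, L=6; C->plug->D->R->D->L->B->refl->D->L'->G->R'->G->plug->E
Char 3 ('G'): step: R->2, L=6; G->plug->E->R->G->L->D->refl->B->L'->D->R'->G->plug->E
Char 4 ('D'): step: R->3, L=6; D->plug->C->R->G->L->D->refl->B->L'->D->R'->H->plug->H
Char 5 ('E'): step: R->4, L=6; E->plug->G->R->C->L->C->refl->E->L'->B->R'->E->plug->G
Char 6 ('D'): step: R->5, L=6; D->plug->C->R->C->L->C->refl->E->L'->B->R'->F->plug->F
Final: ciphertext=EEEHGF, RIGHT=5, LEFT=6

Answer: EEEHGF 5 6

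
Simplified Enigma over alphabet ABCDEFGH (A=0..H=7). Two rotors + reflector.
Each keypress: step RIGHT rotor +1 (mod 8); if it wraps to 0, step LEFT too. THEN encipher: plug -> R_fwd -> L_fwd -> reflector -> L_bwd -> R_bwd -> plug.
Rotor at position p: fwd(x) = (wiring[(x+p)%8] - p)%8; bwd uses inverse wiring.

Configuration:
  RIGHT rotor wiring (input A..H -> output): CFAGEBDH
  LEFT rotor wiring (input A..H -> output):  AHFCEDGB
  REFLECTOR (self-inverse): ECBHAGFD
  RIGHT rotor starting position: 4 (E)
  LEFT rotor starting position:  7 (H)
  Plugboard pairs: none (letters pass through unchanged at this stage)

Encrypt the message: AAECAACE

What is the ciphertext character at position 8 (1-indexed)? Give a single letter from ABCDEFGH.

Char 1 ('A'): step: R->5, L=7; A->plug->A->R->E->L->D->refl->H->L'->H->R'->H->plug->H
Char 2 ('A'): step: R->6, L=7; A->plug->A->R->F->L->F->refl->G->L'->D->R'->H->plug->H
Char 3 ('E'): step: R->7, L=7; E->plug->E->R->H->L->H->refl->D->L'->E->R'->H->plug->H
Char 4 ('C'): step: R->0, L->0 (L advanced); C->plug->C->R->A->L->A->refl->E->L'->E->R'->E->plug->E
Char 5 ('A'): step: R->1, L=0; A->plug->A->R->E->L->E->refl->A->L'->A->R'->E->plug->E
Char 6 ('A'): step: R->2, L=0; A->plug->A->R->G->L->G->refl->F->L'->C->R'->C->plug->C
Char 7 ('C'): step: R->3, L=0; C->plug->C->R->G->L->G->refl->F->L'->C->R'->G->plug->G
Char 8 ('E'): step: R->4, L=0; E->plug->E->R->G->L->G->refl->F->L'->C->R'->H->plug->H

H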